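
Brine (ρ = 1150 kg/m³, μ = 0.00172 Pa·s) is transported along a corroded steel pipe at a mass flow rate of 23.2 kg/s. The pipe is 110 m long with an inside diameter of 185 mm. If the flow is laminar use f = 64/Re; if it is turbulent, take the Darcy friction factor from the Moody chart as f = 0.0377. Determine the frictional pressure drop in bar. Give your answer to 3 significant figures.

A = πD²/4 = π(0.185)²/4 = 0.02688 m²; mean velocity V = ṁ/(ρA) = 23.2/(1150 · 0.02688) = 0.7505 m/s.
Reynolds number Re = ρVD/μ = 1150 · 0.7505 · 0.185 / 0.00172 = 9.283e+04.
Re > 4000 → turbulent; use the Moody-chart value f = 0.0377.
Darcy-Weisbach: ΔP = f(L/D)(ρV²/2) = 0.0377·(110/0.185)·(1150·0.7505²/2) = 0.0377·594.6·323.9 = 7260 Pa.
ΔP = 7260 Pa = 0.0726 bar.

ΔP ≈ 0.0726 bar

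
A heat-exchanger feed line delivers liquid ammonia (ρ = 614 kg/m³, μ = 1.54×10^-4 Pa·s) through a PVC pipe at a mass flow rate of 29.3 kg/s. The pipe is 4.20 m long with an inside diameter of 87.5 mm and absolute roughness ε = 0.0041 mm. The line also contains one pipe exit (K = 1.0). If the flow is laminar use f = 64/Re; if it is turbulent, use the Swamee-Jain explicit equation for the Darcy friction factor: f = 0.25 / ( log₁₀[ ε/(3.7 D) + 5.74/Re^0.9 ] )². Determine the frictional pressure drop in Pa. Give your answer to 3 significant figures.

A = πD²/4 = π(0.0875)²/4 = 0.006013 m²; mean velocity V = ṁ/(ρA) = 29.3/(614 · 0.006013) = 7.936 m/s.
Reynolds number Re = ρVD/μ = 614 · 7.936 · 0.0875 / 0.000154 = 2.769e+06.
Re > 4000 → turbulent. Relative roughness ε/D = 4.1e-06/0.0875 = 4.69e-05. Swamee-Jain: f = 0.25/(log₁₀[4.69e-05/3.7 + 5.74/2.769e+06^0.9])² = 0.25/(log₁₀[1.27e-05 + 9.14e-06])² = 0.25/(-4.661)² = 0.01151.
Total minor-loss coefficient ΣK = 1·1 = 1.
ΔP = [f·L/D + ΣK]·(ρV²/2) = [0.01151·4.2/0.0875 + 1]·(614·7.936²/2) = [0.5522 + 1]·1.933e+04 = 3.001e+04 Pa.

ΔP ≈ 30000 Pa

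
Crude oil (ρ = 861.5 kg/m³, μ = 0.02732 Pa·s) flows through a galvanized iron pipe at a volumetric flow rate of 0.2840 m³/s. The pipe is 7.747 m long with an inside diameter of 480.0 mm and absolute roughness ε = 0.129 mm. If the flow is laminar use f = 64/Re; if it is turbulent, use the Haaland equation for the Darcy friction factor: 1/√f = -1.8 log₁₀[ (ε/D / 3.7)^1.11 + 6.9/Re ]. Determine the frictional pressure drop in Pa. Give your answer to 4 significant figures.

ΔP ≈ 431.3 Pa

Cross-sectional area A = πD²/4 = π(0.48)²/4 = 0.181 m²; mean velocity V = Q/A = 0.284/0.181 = 1.569 m/s.
Reynolds number Re = ρVD/μ = 861.5 · 1.569 · 0.48 / 0.0273 = 2.376e+04.
Re > 4000 → turbulent. Relative roughness ε/D = 0.000129/0.48 = 0.000269. Haaland: 1/√f = -1.8 log₁₀[(0.000269/3.7)^1.11 + 6.9/2.376e+04] = -1.8 log₁₀[2.55e-05 + 0.00029] = 6.301, so f = 0.02519.
Darcy-Weisbach: ΔP = f(L/D)(ρV²/2) = 0.02519·(7.747/0.48)·(861.5·1.569²/2) = 0.02519·16.14·1061 = 431.3 Pa.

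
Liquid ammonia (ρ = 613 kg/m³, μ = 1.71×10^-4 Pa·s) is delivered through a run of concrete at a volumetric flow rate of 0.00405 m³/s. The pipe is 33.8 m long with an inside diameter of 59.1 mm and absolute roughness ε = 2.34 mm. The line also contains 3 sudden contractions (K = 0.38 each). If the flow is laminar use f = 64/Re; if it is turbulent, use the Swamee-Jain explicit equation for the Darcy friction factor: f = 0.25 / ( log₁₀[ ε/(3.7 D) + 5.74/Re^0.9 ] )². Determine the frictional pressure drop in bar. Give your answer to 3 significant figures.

Cross-sectional area A = πD²/4 = π(0.0591)²/4 = 0.002743 m²; mean velocity V = Q/A = 0.00405/0.002743 = 1.476 m/s.
Reynolds number Re = ρVD/μ = 613 · 1.476 · 0.0591 / 0.000171 = 3.128e+05.
Re > 4000 → turbulent. Relative roughness ε/D = 0.00234/0.0591 = 0.0396. Swamee-Jain: f = 0.25/(log₁₀[0.0396/3.7 + 5.74/3.128e+05^0.9])² = 0.25/(log₁₀[0.0107 + 6.5e-05])² = 0.25/(-1.968)² = 0.06455.
Total minor-loss coefficient ΣK = 3·0.38 = 1.14.
ΔP = [f·L/D + ΣK]·(ρV²/2) = [0.06455·33.8/0.0591 + 1.14]·(613·1.476²/2) = [36.92 + 1.14]·668.1 = 2.543e+04 Pa.
ΔP = 2.543e+04 Pa = 0.254 bar.

ΔP ≈ 0.254 bar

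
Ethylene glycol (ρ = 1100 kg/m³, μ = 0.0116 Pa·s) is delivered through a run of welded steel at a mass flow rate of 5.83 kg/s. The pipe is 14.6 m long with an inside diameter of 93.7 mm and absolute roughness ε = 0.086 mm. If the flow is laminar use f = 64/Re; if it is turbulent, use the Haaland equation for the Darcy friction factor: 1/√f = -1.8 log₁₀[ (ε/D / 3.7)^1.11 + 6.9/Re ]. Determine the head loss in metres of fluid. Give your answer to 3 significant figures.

A = πD²/4 = π(0.0937)²/4 = 0.006896 m²; mean velocity V = ṁ/(ρA) = 5.83/(1100 · 0.006896) = 0.7686 m/s.
Reynolds number Re = ρVD/μ = 1100 · 0.7686 · 0.0937 / 0.0116 = 6829.
Re > 4000 → turbulent. Relative roughness ε/D = 8.6e-05/0.0937 = 0.000918. Haaland: 1/√f = -1.8 log₁₀[(0.000918/3.7)^1.11 + 6.9/6829] = -1.8 log₁₀[9.95e-05 + 0.00101] = 5.319, so f = 0.03535.
Darcy-Weisbach: ΔP = f(L/D)(ρV²/2) = 0.03535·(14.6/0.0937)·(1100·0.7686²/2) = 0.03535·155.8·324.9 = 1790 Pa.
Head loss h_f = ΔP/(ρg) = 1790/(1100·9.81) = 0.166 m.

h_f ≈ 0.166 m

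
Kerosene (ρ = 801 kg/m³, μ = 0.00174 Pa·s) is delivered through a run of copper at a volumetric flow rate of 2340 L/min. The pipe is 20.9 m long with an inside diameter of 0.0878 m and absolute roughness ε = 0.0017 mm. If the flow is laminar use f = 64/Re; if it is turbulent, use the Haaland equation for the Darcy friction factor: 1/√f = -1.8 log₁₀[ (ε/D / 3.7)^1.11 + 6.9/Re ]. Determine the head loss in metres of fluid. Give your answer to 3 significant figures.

Q = 2340 L/min = 2340/60000 = 0.039 m³/s.
Cross-sectional area A = πD²/4 = π(0.0878)²/4 = 0.006055 m²; mean velocity V = Q/A = 0.039/0.006055 = 6.441 m/s.
Reynolds number Re = ρVD/μ = 801 · 6.441 · 0.0878 / 0.00174 = 2.604e+05.
Re > 4000 → turbulent. Relative roughness ε/D = 1.7e-06/0.0878 = 1.94e-05. Haaland: 1/√f = -1.8 log₁₀[(1.94e-05/3.7)^1.11 + 6.9/2.604e+05] = -1.8 log₁₀[1.37e-06 + 2.65e-05] = 8.199, so f = 0.01488.
Darcy-Weisbach: ΔP = f(L/D)(ρV²/2) = 0.01488·(20.9/0.0878)·(801·6.441²/2) = 0.01488·238·1.662e+04 = 5.885e+04 Pa.
Head loss h_f = ΔP/(ρg) = 5.885e+04/(801·9.81) = 7.49 m.

h_f ≈ 7.49 m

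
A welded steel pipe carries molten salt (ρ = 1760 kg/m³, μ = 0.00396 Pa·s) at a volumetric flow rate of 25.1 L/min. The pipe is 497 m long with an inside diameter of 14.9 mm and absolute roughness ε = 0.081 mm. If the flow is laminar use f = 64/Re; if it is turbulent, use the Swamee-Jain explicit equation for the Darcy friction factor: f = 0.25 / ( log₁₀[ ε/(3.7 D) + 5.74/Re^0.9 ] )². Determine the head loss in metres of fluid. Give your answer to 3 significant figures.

h_f ≈ 357 m

Q = 25.1 L/min = 25.1/60000 = 0.0004183 m³/s.
Cross-sectional area A = πD²/4 = π(0.0149)²/4 = 0.0001744 m²; mean velocity V = Q/A = 0.0004183/0.0001744 = 2.399 m/s.
Reynolds number Re = ρVD/μ = 1760 · 2.399 · 0.0149 / 0.00396 = 1.589e+04.
Re > 4000 → turbulent. Relative roughness ε/D = 8.1e-05/0.0149 = 0.00544. Swamee-Jain: f = 0.25/(log₁₀[0.00544/3.7 + 5.74/1.589e+04^0.9])² = 0.25/(log₁₀[0.00147 + 0.000951])² = 0.25/(-2.616)² = 0.03652.
Darcy-Weisbach: ΔP = f(L/D)(ρV²/2) = 0.03652·(497/0.0149)·(1760·2.399²/2) = 0.03652·3.336e+04·5065 = 6.171e+06 Pa.
Head loss h_f = ΔP/(ρg) = 6.171e+06/(1760·9.81) = 357 m.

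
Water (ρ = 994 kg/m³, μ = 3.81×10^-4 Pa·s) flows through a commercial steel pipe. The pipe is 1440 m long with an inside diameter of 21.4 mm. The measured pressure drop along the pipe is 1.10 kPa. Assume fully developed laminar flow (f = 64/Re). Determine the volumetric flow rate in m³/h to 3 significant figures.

For laminar flow, f = 64/Re with Re = ρVD/μ, so Darcy-Weisbach reduces to ΔP = 32μLV/D². Solving for V: V = ΔP·D²/(32μL) = 1100·(0.0214)²/(32·0.000381·1440) = 0.02869 m/s.
Check: Re = ρVD/μ = 994·0.02869·0.0214/0.000381 = 1602 < 2300, so the laminar assumption holds.
Q = V·A = 0.02869·(π/4·0.0214²) = 1.032e-05 m³/s = 0.0372 m³/h.

Q ≈ 0.0372 m³/h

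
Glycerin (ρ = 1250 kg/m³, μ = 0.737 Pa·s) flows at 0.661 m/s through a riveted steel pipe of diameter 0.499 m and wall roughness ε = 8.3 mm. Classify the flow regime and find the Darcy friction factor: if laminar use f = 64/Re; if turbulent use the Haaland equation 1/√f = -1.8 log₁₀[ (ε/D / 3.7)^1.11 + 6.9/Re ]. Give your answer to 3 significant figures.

f ≈ 0.114

Re = ρVD/μ = 1250·0.661·0.499/0.737 = 559.4.
Re < 2300 → laminar, so f = 64/Re = 0.1144 (roughness is irrelevant in laminar flow).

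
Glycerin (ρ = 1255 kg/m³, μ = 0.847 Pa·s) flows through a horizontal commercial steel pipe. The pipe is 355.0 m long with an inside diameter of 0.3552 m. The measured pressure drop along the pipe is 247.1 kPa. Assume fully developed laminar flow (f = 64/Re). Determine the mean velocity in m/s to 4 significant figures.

V ≈ 3.240 m/s

For laminar flow, f = 64/Re with Re = ρVD/μ, so Darcy-Weisbach reduces to ΔP = 32μLV/D². Solving for V: V = ΔP·D²/(32μL) = 2.471e+05·(0.3552)²/(32·0.847·355) = 3.24 m/s.
Check: Re = ρVD/μ = 1255·3.24·0.3552/0.847 = 1705 < 2300, so the laminar assumption holds.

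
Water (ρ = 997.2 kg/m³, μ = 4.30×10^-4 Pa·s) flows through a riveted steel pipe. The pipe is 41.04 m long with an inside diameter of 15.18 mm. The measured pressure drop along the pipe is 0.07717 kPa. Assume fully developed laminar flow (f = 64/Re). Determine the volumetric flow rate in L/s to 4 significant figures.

Q ≈ 0.005699 L/s

For laminar flow, f = 64/Re with Re = ρVD/μ, so Darcy-Weisbach reduces to ΔP = 32μLV/D². Solving for V: V = ΔP·D²/(32μL) = 77.17·(0.01518)²/(32·0.00043·41.04) = 0.03149 m/s.
Check: Re = ρVD/μ = 997.2·0.03149·0.01518/0.00043 = 1109 < 2300, so the laminar assumption holds.
Q = V·A = 0.03149·(π/4·0.01518²) = 5.699e-06 m³/s = 0.005699 L/s.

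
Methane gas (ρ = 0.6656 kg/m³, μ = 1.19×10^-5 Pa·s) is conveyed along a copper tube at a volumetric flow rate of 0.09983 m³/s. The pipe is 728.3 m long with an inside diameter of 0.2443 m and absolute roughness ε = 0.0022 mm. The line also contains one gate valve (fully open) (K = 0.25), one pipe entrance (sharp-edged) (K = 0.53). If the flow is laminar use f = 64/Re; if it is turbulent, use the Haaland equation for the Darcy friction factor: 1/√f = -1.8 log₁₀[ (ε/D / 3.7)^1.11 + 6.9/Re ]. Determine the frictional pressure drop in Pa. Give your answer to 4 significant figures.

Cross-sectional area A = πD²/4 = π(0.2443)²/4 = 0.04687 m²; mean velocity V = Q/A = 0.09983/0.04687 = 2.13 m/s.
Reynolds number Re = ρVD/μ = 0.6656 · 2.13 · 0.2443 / 1.19e-05 = 2.91e+04.
Re > 4000 → turbulent. Relative roughness ε/D = 2.2e-06/0.2443 = 9.01e-06. Haaland: 1/√f = -1.8 log₁₀[(9.01e-06/3.7)^1.11 + 6.9/2.91e+04] = -1.8 log₁₀[5.87e-07 + 0.000237] = 6.523, so f = 0.0235.
Total minor-loss coefficient ΣK = 1·0.25 + 1·0.53 = 0.78.
ΔP = [f·L/D + ΣK]·(ρV²/2) = [0.0235·728.3/0.2443 + 0.78]·(0.6656·2.13²/2) = [70.06 + 0.78]·1.509 = 106.9 Pa.

ΔP ≈ 106.9 Pa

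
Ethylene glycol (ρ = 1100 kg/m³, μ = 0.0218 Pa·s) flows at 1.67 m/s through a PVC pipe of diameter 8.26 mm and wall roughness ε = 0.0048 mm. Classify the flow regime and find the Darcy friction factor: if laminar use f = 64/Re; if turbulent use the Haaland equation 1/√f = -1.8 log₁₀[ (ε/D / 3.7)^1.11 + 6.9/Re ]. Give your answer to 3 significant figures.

f ≈ 0.0919

Re = ρVD/μ = 1100·1.67·0.00826/0.0218 = 696.
Re < 2300 → laminar, so f = 64/Re = 0.09195 (roughness is irrelevant in laminar flow).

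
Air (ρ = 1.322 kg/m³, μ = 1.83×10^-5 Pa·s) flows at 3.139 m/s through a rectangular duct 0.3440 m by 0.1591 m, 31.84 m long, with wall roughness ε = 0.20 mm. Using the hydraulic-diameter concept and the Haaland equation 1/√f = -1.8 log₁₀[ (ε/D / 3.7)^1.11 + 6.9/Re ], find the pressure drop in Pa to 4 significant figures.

Hydraulic diameter D_h = 4A/P = 4·(0.344·0.1591)/(2·(0.344+0.1591)) = 0.2189/1.006 = 0.2176 m.
Re = ρVD_h/μ = 1.322·3.139·0.2176/1.83e-05 = 4.934e+04.
ε/D_h = 0.0002/0.2176 = 0.000919; Haaland gives 1/√f = -1.8 log₁₀[9.97e-05+0.00014] = 6.517, so f = 0.02354.
ΔP = f(L/D_h)(ρV²/2) = 0.02354·31.84/0.2176·6.513 = 22.44 Pa.

ΔP ≈ 22.44 Pa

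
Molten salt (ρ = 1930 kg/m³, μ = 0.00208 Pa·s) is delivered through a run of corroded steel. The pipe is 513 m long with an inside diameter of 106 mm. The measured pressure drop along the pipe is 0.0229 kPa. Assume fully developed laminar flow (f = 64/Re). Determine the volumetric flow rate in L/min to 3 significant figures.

Q ≈ 3.99 L/min

For laminar flow, f = 64/Re with Re = ρVD/μ, so Darcy-Weisbach reduces to ΔP = 32μLV/D². Solving for V: V = ΔP·D²/(32μL) = 22.9·(0.106)²/(32·0.00208·513) = 0.007536 m/s.
Check: Re = ρVD/μ = 1930·0.007536·0.106/0.00208 = 741.2 < 2300, so the laminar assumption holds.
Q = V·A = 0.007536·(π/4·0.106²) = 6.65e-05 m³/s = 3.99 L/min.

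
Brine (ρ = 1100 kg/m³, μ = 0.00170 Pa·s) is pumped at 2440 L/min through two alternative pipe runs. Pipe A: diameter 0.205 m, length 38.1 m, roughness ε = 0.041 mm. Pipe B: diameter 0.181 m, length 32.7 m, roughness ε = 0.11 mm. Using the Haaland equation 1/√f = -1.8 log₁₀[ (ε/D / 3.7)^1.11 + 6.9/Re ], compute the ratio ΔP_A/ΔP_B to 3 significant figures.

Pipe A: V = Q/A = 0.04067/0.03301 = 1.232 m/s; Re = 1.634e+05; ε/D = 0.0002; Haaland → f = 0.01735; ΔP_A = f(L/D)(ρV²/2) = 2692 Pa.
Pipe B: V = Q/A = 0.04067/0.02573 = 1.58 m/s; Re = 1.851e+05; ε/D = 0.000608; Haaland → f = 0.0193; ΔP_B = f(L/D)(ρV²/2) = 4791 Pa.
ΔP_A/ΔP_B = 2692/4791 = 0.562.

ΔP_A/ΔP_B ≈ 0.562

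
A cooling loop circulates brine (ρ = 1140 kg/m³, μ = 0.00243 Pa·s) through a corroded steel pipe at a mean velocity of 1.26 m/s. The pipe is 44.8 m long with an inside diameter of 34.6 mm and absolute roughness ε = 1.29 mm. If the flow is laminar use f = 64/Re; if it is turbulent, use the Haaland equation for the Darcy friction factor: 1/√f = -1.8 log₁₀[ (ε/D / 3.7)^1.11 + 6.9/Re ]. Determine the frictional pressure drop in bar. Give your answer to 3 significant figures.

ΔP ≈ 0.752 bar

Reynolds number Re = ρVD/μ = 1140 · 1.26 · 0.0346 / 0.00243 = 2.045e+04.
Re > 4000 → turbulent. Relative roughness ε/D = 0.00129/0.0346 = 0.0373. Haaland: 1/√f = -1.8 log₁₀[(0.0373/3.7)^1.11 + 6.9/2.045e+04] = -1.8 log₁₀[0.00608 + 0.000337] = 3.947, so f = 0.06419.
Darcy-Weisbach: ΔP = f(L/D)(ρV²/2) = 0.06419·(44.8/0.0346)·(1140·1.26²/2) = 0.06419·1295·904.9 = 7.521e+04 Pa.
ΔP = 7.521e+04 Pa = 0.752 bar.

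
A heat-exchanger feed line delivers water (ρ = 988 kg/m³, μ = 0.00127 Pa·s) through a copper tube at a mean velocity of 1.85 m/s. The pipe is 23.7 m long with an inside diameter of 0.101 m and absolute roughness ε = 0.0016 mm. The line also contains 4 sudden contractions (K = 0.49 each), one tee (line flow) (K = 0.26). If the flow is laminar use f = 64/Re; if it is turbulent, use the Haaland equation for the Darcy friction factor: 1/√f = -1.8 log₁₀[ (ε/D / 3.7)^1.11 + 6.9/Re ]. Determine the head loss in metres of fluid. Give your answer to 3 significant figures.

Reynolds number Re = ρVD/μ = 988 · 1.85 · 0.101 / 0.00127 = 1.454e+05.
Re > 4000 → turbulent. Relative roughness ε/D = 1.6e-06/0.101 = 1.58e-05. Haaland: 1/√f = -1.8 log₁₀[(1.58e-05/3.7)^1.11 + 6.9/1.454e+05] = -1.8 log₁₀[1.1e-06 + 4.75e-05] = 7.765, so f = 0.01659.
Total minor-loss coefficient ΣK = 4·0.49 + 1·0.26 = 2.22.
ΔP = [f·L/D + ΣK]·(ρV²/2) = [0.01659·23.7/0.101 + 2.22]·(988·1.85²/2) = [3.892 + 2.22]·1691 = 1.033e+04 Pa.
Head loss h_f = ΔP/(ρg) = 1.033e+04/(988·9.81) = 1.07 m.

h_f ≈ 1.07 m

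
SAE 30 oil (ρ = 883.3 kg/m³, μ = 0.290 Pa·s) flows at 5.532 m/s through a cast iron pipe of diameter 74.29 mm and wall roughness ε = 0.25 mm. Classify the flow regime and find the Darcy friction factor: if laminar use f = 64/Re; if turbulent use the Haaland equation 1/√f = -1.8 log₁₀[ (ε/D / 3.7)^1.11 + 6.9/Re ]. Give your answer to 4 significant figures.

Re = ρVD/μ = 883.3·5.532·0.07429/0.29 = 1252.
Re < 2300 → laminar, so f = 64/Re = 0.05113 (roughness is irrelevant in laminar flow).

f ≈ 0.05113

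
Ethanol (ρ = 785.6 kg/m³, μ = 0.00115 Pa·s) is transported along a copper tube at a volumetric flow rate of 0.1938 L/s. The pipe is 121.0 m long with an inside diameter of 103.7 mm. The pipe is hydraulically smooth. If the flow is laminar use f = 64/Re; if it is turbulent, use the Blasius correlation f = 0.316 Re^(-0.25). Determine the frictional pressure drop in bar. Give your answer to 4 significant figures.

Q = 0.1938 L/s = 0.1938/1000 = 0.0001938 m³/s.
Cross-sectional area A = πD²/4 = π(0.1037)²/4 = 0.008446 m²; mean velocity V = Q/A = 0.0001938/0.008446 = 0.02295 m/s.
Reynolds number Re = ρVD/μ = 785.6 · 0.02295 · 0.1037 / 0.00115 = 1626.
Re < 2300 → laminar flow, so f = 64/Re = 64/1626 = 0.03937 (the turbulent correlation is not needed).
Darcy-Weisbach: ΔP = f(L/D)(ρV²/2) = 0.03937·(121/0.1037)·(785.6·0.02295²/2) = 0.03937·1167·0.2068 = 9.501 Pa.
ΔP = 9.501 Pa = 9.501×10^-5 bar.

ΔP ≈ 9.501×10^-5 bar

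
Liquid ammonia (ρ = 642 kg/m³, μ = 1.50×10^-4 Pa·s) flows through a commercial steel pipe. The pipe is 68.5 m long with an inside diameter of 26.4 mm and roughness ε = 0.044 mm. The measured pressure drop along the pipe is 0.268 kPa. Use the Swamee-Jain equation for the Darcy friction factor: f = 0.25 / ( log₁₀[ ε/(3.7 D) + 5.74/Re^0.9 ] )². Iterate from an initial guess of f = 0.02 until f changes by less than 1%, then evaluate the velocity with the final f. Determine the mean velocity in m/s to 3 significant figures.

V ≈ 0.0989 m/s

Rearranging Darcy-Weisbach: V = √(2·ΔP·D/(f·L·ρ)). With ε/D = 4.4e-05/0.0264 = 0.00167, iterate starting from f = 0.02:
  f = 0.02 → V = √(2·268·0.0264/(0.02·68.5·642)) = 0.1268 m/s; Re = ρVD/μ = 1.433e+04; f → 0.03131
  f = 0.03131 → V = 0.1014 m/s; Re = 1.146e+04; f → 0.03275
  f = 0.03275 → V = 0.09912 m/s; Re = 1.12e+04; f → 0.03291
Converged (Δf/f < 1%). With the final f = 0.03291: V = √(2·268·0.0264/(0.03291·68.5·642)) = 0.09889 m/s.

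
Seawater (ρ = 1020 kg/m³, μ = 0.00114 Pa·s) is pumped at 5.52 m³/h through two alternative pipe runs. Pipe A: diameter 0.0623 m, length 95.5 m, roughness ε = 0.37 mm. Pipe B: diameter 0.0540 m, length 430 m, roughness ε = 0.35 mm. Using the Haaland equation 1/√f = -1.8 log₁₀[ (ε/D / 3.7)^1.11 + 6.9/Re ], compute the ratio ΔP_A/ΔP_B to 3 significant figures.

Pipe A: V = Q/A = 0.001533/0.003048 = 0.503 m/s; Re = 2.804e+04; ε/D = 0.00594; Haaland → f = 0.03466; ΔP_A = f(L/D)(ρV²/2) = 6855 Pa.
Pipe B: V = Q/A = 0.001533/0.00229 = 0.6695 m/s; Re = 3.235e+04; ε/D = 0.00648; Haaland → f = 0.03512; ΔP_B = f(L/D)(ρV²/2) = 6.392e+04 Pa.
ΔP_A/ΔP_B = 6855/6.392e+04 = 0.107.

ΔP_A/ΔP_B ≈ 0.107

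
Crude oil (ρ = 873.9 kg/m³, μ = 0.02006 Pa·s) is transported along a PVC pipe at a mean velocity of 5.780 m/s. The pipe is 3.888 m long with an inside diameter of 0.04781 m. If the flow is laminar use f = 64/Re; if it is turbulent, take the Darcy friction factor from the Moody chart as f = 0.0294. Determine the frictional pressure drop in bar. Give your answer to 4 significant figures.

ΔP ≈ 0.3490 bar

Reynolds number Re = ρVD/μ = 873.9 · 5.78 · 0.04781 / 0.0201 = 1.204e+04.
Re > 4000 → turbulent; use the Moody-chart value f = 0.0294.
Darcy-Weisbach: ΔP = f(L/D)(ρV²/2) = 0.0294·(3.888/0.04781)·(873.9·5.78²/2) = 0.0294·81.32·1.46e+04 = 3.49e+04 Pa.
ΔP = 3.49e+04 Pa = 0.3490 bar.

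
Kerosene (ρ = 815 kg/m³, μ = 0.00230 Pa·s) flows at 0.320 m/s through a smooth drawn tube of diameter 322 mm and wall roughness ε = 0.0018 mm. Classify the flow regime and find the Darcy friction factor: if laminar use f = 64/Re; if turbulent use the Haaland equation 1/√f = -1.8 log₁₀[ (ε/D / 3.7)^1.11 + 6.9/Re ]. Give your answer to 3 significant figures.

f ≈ 0.0223

Re = ρVD/μ = 815·0.32·0.322/0.0023 = 3.651e+04.
Re > 4000 → turbulent. ε/D = 1.8e-06/0.322 = 5.59e-06; Haaland: 1/√f = -1.8 log₁₀[3.46e-07 + 0.000189] = 6.701, so f = 0.02227.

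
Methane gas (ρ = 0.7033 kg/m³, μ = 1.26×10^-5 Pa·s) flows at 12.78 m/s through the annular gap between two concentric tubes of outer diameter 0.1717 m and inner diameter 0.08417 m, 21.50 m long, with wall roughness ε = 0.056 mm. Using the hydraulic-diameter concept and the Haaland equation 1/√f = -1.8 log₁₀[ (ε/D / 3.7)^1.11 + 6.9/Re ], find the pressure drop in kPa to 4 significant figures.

ΔP ≈ 0.3094 kPa

Hydraulic diameter D_h = 4A/P = D_o - D_i = 0.1717 - 0.08417 = 0.08753 m.
Re = ρVD_h/μ = 0.7033·12.78·0.08753/1.26e-05 = 6.244e+04.
ε/D_h = 5.6e-05/0.08753 = 0.00064; Haaland gives 1/√f = -1.8 log₁₀[6.67e-05+0.000111] = 6.753, so f = 0.02193.
ΔP = f(L/D_h)(ρV²/2) = 0.02193·21.5/0.08753·57.43 = 309.4 Pa.
ΔP = 0.3094 kPa.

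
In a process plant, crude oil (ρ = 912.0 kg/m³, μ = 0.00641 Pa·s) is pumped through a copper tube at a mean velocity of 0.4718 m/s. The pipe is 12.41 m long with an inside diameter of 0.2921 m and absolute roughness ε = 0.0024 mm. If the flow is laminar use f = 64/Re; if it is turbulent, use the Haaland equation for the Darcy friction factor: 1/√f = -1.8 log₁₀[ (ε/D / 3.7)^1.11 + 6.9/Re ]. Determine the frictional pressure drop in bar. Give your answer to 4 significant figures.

Reynolds number Re = ρVD/μ = 912 · 0.4718 · 0.2921 / 0.00641 = 1.961e+04.
Re > 4000 → turbulent. Relative roughness ε/D = 2.4e-06/0.2921 = 8.22e-06. Haaland: 1/√f = -1.8 log₁₀[(8.22e-06/3.7)^1.11 + 6.9/1.961e+04] = -1.8 log₁₀[5.3e-07 + 0.000352] = 6.215, so f = 0.02589.
Darcy-Weisbach: ΔP = f(L/D)(ρV²/2) = 0.02589·(12.41/0.2921)·(912·0.4718²/2) = 0.02589·42.49·101.5 = 111.6 Pa.
ΔP = 111.6 Pa = 0.001116 bar.

ΔP ≈ 0.001116 bar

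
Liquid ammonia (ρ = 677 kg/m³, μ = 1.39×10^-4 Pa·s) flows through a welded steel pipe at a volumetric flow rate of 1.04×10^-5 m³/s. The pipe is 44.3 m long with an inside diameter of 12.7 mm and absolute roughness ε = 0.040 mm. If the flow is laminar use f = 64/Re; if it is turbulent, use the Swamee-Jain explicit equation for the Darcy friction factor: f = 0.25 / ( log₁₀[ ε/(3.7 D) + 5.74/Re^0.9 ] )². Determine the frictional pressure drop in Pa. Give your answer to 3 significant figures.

Cross-sectional area A = πD²/4 = π(0.0127)²/4 = 0.0001267 m²; mean velocity V = Q/A = 1.04e-05/0.0001267 = 0.0821 m/s.
Reynolds number Re = ρVD/μ = 677 · 0.0821 · 0.0127 / 0.000139 = 5078.
Re > 4000 → turbulent. Relative roughness ε/D = 4e-05/0.0127 = 0.00315. Swamee-Jain: f = 0.25/(log₁₀[0.00315/3.7 + 5.74/5078^0.9])² = 0.25/(log₁₀[0.000851 + 0.00265])² = 0.25/(-2.455)² = 0.04147.
Darcy-Weisbach: ΔP = f(L/D)(ρV²/2) = 0.04147·(44.3/0.0127)·(677·0.0821²/2) = 0.04147·3488·2.282 = 330 Pa.

ΔP ≈ 330 Pa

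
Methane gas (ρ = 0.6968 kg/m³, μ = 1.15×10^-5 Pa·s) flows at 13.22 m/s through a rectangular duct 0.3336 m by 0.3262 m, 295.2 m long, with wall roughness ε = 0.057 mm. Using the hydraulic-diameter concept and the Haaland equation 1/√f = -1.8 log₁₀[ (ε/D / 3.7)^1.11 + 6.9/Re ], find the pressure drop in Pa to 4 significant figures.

ΔP ≈ 876.8 Pa

Hydraulic diameter D_h = 4A/P = 4·(0.3336·0.3262)/(2·(0.3336+0.3262)) = 0.4353/1.32 = 0.3299 m.
Re = ρVD_h/μ = 0.6968·13.22·0.3299/1.15e-05 = 2.642e+05.
ε/D_h = 5.7e-05/0.3299 = 0.000173; Haaland gives 1/√f = -1.8 log₁₀[1.56e-05+2.61e-05] = 7.884, so f = 0.01609.
ΔP = f(L/D_h)(ρV²/2) = 0.01609·295.2/0.3299·60.89 = 876.8 Pa.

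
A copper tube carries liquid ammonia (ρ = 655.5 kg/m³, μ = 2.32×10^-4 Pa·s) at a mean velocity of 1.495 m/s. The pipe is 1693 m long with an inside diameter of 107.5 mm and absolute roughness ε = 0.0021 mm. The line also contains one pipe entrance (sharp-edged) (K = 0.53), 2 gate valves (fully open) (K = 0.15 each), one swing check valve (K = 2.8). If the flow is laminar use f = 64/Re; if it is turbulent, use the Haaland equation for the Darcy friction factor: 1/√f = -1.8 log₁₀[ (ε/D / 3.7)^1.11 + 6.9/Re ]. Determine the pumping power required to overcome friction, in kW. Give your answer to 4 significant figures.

Reynolds number Re = ρVD/μ = 655.5 · 1.495 · 0.1075 / 0.000232 = 4.541e+05.
Re > 4000 → turbulent. Relative roughness ε/D = 2.1e-06/0.1075 = 1.95e-05. Haaland: 1/√f = -1.8 log₁₀[(1.95e-05/3.7)^1.11 + 6.9/4.541e+05] = -1.8 log₁₀[1.39e-06 + 1.52e-05] = 8.605, so f = 0.01351.
Total minor-loss coefficient ΣK = 1·0.53 + 2·0.15 + 1·2.8 = 3.63.
ΔP = [f·L/D + ΣK]·(ρV²/2) = [0.01351·1693/0.1075 + 3.63]·(655.5·1.495²/2) = [212.7 + 3.63]·732.5 = 1.585e+05 Pa.
Q = V·A = 1.495·0.009076 = 0.01357 m³/s.
Pumping power P = QΔP = 0.01357·1.585e+05 = 2150.3 W = 2.150 kW.

P ≈ 2.150 kW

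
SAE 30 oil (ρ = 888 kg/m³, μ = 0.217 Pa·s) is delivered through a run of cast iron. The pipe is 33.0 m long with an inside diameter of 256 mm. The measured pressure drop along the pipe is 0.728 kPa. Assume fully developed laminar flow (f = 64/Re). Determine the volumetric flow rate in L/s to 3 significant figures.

For laminar flow, f = 64/Re with Re = ρVD/μ, so Darcy-Weisbach reduces to ΔP = 32μLV/D². Solving for V: V = ΔP·D²/(32μL) = 728·(0.256)²/(32·0.217·33) = 0.2082 m/s.
Check: Re = ρVD/μ = 888·0.2082·0.256/0.217 = 218.1 < 2300, so the laminar assumption holds.
Q = V·A = 0.2082·(π/4·0.256²) = 0.01072 m³/s = 10.7 L/s.

Q ≈ 10.7 L/s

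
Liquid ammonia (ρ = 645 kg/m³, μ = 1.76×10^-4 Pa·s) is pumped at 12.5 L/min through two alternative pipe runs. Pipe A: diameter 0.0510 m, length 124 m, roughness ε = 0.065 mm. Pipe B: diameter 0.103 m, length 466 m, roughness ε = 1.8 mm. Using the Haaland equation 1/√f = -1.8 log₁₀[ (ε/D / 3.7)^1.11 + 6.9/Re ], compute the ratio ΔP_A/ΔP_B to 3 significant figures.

Pipe A: V = Q/A = 0.0002083/0.002043 = 0.102 m/s; Re = 1.906e+04; ε/D = 0.00127; Haaland → f = 0.0284; ΔP_A = f(L/D)(ρV²/2) = 231.6 Pa.
Pipe B: V = Q/A = 0.0002083/0.008332 = 0.025 m/s; Re = 9438; ε/D = 0.0175; Haaland → f = 0.0504; ΔP_B = f(L/D)(ρV²/2) = 45.97 Pa.
ΔP_A/ΔP_B = 231.6/45.97 = 5.04.

ΔP_A/ΔP_B ≈ 5.04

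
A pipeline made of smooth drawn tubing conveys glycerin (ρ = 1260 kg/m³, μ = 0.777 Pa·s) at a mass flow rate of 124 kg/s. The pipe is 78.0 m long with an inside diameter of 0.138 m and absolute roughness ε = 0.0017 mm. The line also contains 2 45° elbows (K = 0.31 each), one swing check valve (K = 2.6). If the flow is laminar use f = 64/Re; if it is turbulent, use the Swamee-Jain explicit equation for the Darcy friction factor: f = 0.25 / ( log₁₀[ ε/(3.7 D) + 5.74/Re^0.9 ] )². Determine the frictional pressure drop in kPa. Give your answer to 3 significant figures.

ΔP ≈ 758 kPa

A = πD²/4 = π(0.138)²/4 = 0.01496 m²; mean velocity V = ṁ/(ρA) = 124/(1260 · 0.01496) = 6.58 m/s.
Reynolds number Re = ρVD/μ = 1260 · 6.58 · 0.138 / 0.777 = 1472.
Re < 2300 → laminar flow, so f = 64/Re = 64/1472 = 0.04347 (the turbulent correlation is not needed).
Total minor-loss coefficient ΣK = 2·0.31 + 1·2.6 = 3.22.
ΔP = [f·L/D + ΣK]·(ρV²/2) = [0.04347·78/0.138 + 3.22]·(1260·6.58²/2) = [24.57 + 3.22]·2.727e+04 = 7.579e+05 Pa.
ΔP = 7.579e+05 Pa = 758 kPa.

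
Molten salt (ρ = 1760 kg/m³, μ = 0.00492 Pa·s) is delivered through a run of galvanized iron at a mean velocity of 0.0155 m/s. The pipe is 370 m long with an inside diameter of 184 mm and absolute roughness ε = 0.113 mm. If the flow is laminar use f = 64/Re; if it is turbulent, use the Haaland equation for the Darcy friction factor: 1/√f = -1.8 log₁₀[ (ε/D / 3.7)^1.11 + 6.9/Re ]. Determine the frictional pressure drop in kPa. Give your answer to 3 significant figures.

ΔP ≈ 0.0267 kPa

Reynolds number Re = ρVD/μ = 1760 · 0.0155 · 0.184 / 0.00492 = 1020.
Re < 2300 → laminar flow, so f = 64/Re = 64/1020 = 0.06273 (the turbulent correlation is not needed).
Darcy-Weisbach: ΔP = f(L/D)(ρV²/2) = 0.06273·(370/0.184)·(1760·0.0155²/2) = 0.06273·2011·0.2114 = 26.67 Pa.
ΔP = 26.67 Pa = 0.0267 kPa.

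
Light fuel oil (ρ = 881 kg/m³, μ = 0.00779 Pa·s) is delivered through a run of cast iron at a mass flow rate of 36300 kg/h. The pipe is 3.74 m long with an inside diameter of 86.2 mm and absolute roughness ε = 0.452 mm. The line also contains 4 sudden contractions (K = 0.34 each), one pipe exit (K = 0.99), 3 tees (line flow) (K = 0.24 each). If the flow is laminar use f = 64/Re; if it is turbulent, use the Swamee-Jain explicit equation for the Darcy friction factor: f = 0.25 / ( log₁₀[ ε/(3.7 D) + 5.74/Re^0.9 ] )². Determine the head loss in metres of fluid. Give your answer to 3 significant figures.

ṁ = 36300 kg/h = 36300/3600 = 10.08 kg/s.
A = πD²/4 = π(0.0862)²/4 = 0.005836 m²; mean velocity V = ṁ/(ρA) = 10.08/(881 · 0.005836) = 1.961 m/s.
Reynolds number Re = ρVD/μ = 881 · 1.961 · 0.0862 / 0.00779 = 1.912e+04.
Re > 4000 → turbulent. Relative roughness ε/D = 0.000452/0.0862 = 0.00524. Swamee-Jain: f = 0.25/(log₁₀[0.00524/3.7 + 5.74/1.912e+04^0.9])² = 0.25/(log₁₀[0.00142 + 0.000805])² = 0.25/(-2.653)² = 0.03551.
Total minor-loss coefficient ΣK = 4·0.34 + 1·0.99 + 3·0.24 = 3.07.
ΔP = [f·L/D + ΣK]·(ρV²/2) = [0.03551·3.74/0.0862 + 3.07]·(881·1.961²/2) = [1.541 + 3.07]·1694 = 7812 Pa.
Head loss h_f = ΔP/(ρg) = 7812/(881·9.81) = 0.904 m.

h_f ≈ 0.904 m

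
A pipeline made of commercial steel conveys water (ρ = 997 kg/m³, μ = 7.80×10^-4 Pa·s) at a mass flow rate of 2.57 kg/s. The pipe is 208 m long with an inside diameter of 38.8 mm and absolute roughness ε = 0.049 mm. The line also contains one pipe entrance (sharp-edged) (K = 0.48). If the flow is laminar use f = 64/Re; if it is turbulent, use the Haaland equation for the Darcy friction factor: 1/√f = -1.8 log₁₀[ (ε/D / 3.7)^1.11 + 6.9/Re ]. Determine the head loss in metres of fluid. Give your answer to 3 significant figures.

h_f ≈ 29.6 m

A = πD²/4 = π(0.0388)²/4 = 0.001182 m²; mean velocity V = ṁ/(ρA) = 2.57/(997 · 0.001182) = 2.18 m/s.
Reynolds number Re = ρVD/μ = 997 · 2.18 · 0.0388 / 0.00078 = 1.081e+05.
Re > 4000 → turbulent. Relative roughness ε/D = 4.9e-05/0.0388 = 0.00126. Haaland: 1/√f = -1.8 log₁₀[(0.00126/3.7)^1.11 + 6.9/1.081e+05] = -1.8 log₁₀[0.000142 + 6.38e-05] = 6.636, so f = 0.02271.
Total minor-loss coefficient ΣK = 1·0.48 = 0.48.
ΔP = [f·L/D + ΣK]·(ρV²/2) = [0.02271·208/0.0388 + 0.48]·(997·2.18²/2) = [121.7 + 0.48]·2369 = 2.895e+05 Pa.
Head loss h_f = ΔP/(ρg) = 2.895e+05/(997·9.81) = 29.6 m.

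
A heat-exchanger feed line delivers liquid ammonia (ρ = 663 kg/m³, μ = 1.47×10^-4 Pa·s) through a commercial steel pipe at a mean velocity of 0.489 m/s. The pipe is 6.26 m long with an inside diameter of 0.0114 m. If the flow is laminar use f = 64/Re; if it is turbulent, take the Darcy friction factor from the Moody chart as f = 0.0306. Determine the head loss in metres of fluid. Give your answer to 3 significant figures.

Reynolds number Re = ρVD/μ = 663 · 0.489 · 0.0114 / 0.000147 = 2.514e+04.
Re > 4000 → turbulent; use the Moody-chart value f = 0.0306.
Darcy-Weisbach: ΔP = f(L/D)(ρV²/2) = 0.0306·(6.26/0.0114)·(663·0.489²/2) = 0.0306·549.1·79.27 = 1332 Pa.
Head loss h_f = ΔP/(ρg) = 1332/(663·9.81) = 0.205 m.

h_f ≈ 0.205 m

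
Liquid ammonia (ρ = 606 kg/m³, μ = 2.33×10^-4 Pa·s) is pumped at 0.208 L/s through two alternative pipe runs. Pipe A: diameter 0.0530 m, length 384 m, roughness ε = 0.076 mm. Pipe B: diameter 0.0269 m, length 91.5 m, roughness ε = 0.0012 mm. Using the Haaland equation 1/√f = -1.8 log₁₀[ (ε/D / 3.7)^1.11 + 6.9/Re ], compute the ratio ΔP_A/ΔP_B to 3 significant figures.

ΔP_A/ΔP_B ≈ 0.180

Pipe A: V = Q/A = 0.000208/0.002206 = 0.09428 m/s; Re = 1.3e+04; ε/D = 0.00143; Haaland → f = 0.03094; ΔP_A = f(L/D)(ρV²/2) = 603.7 Pa.
Pipe B: V = Q/A = 0.000208/0.0005683 = 0.366 m/s; Re = 2.561e+04; ε/D = 4.46e-05; Haaland → f = 0.0243; ΔP_B = f(L/D)(ρV²/2) = 3355 Pa.
ΔP_A/ΔP_B = 603.7/3355 = 0.180.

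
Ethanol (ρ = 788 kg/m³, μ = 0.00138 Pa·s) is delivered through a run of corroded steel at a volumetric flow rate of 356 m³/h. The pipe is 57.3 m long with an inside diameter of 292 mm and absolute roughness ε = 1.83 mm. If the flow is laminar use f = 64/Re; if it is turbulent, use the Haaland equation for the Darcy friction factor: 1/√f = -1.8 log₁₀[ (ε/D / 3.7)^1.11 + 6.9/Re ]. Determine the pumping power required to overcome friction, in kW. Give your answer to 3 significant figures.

Q = 356 m³/h = 356/3600 = 0.09889 m³/s.
Cross-sectional area A = πD²/4 = π(0.292)²/4 = 0.06697 m²; mean velocity V = Q/A = 0.09889/0.06697 = 1.477 m/s.
Reynolds number Re = ρVD/μ = 788 · 1.477 · 0.292 / 0.00138 = 2.462e+05.
Re > 4000 → turbulent. Relative roughness ε/D = 0.00183/0.292 = 0.00627. Haaland: 1/√f = -1.8 log₁₀[(0.00627/3.7)^1.11 + 6.9/2.462e+05] = -1.8 log₁₀[0.00084 + 2.8e-05] = 5.511, so f = 0.03293.
Darcy-Weisbach: ΔP = f(L/D)(ρV²/2) = 0.03293·(57.3/0.292)·(788·1.477²/2) = 0.03293·196.2·859.2 = 5551 Pa.
Pumping power P = QΔP = 0.09889·5551 = 548.9 W = 0.549 kW.

P ≈ 0.549 kW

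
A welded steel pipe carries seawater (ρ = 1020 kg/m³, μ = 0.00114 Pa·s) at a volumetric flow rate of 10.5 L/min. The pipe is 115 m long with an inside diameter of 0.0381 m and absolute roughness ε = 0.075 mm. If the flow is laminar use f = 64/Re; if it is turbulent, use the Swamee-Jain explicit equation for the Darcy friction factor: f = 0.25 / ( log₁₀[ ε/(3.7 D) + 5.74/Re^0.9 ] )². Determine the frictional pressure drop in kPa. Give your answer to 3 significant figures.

Q = 10.5 L/min = 10.5/60000 = 0.000175 m³/s.
Cross-sectional area A = πD²/4 = π(0.0381)²/4 = 0.00114 m²; mean velocity V = Q/A = 0.000175/0.00114 = 0.1535 m/s.
Reynolds number Re = ρVD/μ = 1020 · 0.1535 · 0.0381 / 0.00114 = 5233.
Re > 4000 → turbulent. Relative roughness ε/D = 7.5e-05/0.0381 = 0.00197. Swamee-Jain: f = 0.25/(log₁₀[0.00197/3.7 + 5.74/5233^0.9])² = 0.25/(log₁₀[0.000532 + 0.00258])² = 0.25/(-2.507)² = 0.03979.
Darcy-Weisbach: ΔP = f(L/D)(ρV²/2) = 0.03979·(115/0.0381)·(1020·0.1535²/2) = 0.03979·3018·12.02 = 1443 Pa.
ΔP = 1443 Pa = 1.44 kPa.

ΔP ≈ 1.44 kPa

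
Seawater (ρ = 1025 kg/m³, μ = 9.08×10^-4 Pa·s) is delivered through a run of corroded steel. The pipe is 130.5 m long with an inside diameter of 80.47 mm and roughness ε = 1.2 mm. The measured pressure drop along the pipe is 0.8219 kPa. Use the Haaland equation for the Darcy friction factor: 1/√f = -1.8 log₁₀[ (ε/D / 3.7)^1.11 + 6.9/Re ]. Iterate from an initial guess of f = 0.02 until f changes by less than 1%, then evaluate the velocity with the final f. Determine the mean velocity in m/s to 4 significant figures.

V ≈ 0.1452 m/s

Rearranging Darcy-Weisbach: V = √(2·ΔP·D/(f·L·ρ)). With ε/D = 0.0012/0.08047 = 0.0149, iterate starting from f = 0.02:
  f = 0.02 → V = √(2·821.9·0.08047/(0.02·130.5·1025)) = 0.2224 m/s; Re = ρVD/μ = 2.02e+04; f → 0.04582
  f = 0.04582 → V = 0.1469 m/s; Re = 1.334e+04; f → 0.04686
  f = 0.04686 → V = 0.1453 m/s; Re = 1.32e+04; f → 0.0469
Converged (Δf/f < 1%). With the final f = 0.0469: V = √(2·821.9·0.08047/(0.0469·130.5·1025)) = 0.1452 m/s.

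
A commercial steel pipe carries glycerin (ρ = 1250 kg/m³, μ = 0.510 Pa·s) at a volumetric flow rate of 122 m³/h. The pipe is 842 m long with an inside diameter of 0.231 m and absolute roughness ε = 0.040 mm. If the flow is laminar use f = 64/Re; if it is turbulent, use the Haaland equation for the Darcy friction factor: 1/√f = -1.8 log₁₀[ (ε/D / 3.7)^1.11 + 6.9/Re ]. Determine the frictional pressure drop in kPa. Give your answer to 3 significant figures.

ΔP ≈ 208 kPa

Q = 122 m³/h = 122/3600 = 0.03389 m³/s.
Cross-sectional area A = πD²/4 = π(0.231)²/4 = 0.04191 m²; mean velocity V = Q/A = 0.03389/0.04191 = 0.8086 m/s.
Reynolds number Re = ρVD/μ = 1250 · 0.8086 · 0.231 / 0.51 = 457.8.
Re < 2300 → laminar flow, so f = 64/Re = 64/457.8 = 0.1398 (the turbulent correlation is not needed).
Darcy-Weisbach: ΔP = f(L/D)(ρV²/2) = 0.1398·(842/0.231)·(1250·0.8086²/2) = 0.1398·3645·408.7 = 2.082e+05 Pa.
ΔP = 2.082e+05 Pa = 208 kPa.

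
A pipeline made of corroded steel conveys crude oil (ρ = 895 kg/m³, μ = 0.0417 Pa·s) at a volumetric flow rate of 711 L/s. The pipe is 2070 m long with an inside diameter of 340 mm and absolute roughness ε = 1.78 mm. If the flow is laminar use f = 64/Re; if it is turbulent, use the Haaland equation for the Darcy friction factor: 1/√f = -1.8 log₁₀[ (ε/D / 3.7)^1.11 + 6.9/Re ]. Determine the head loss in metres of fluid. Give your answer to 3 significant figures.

Q = 711 L/s = 711/1000 = 0.711 m³/s.
Cross-sectional area A = πD²/4 = π(0.34)²/4 = 0.09079 m²; mean velocity V = Q/A = 0.711/0.09079 = 7.831 m/s.
Reynolds number Re = ρVD/μ = 895 · 7.831 · 0.34 / 0.0417 = 5.715e+04.
Re > 4000 → turbulent. Relative roughness ε/D = 0.00178/0.34 = 0.00524. Haaland: 1/√f = -1.8 log₁₀[(0.00524/3.7)^1.11 + 6.9/5.715e+04] = -1.8 log₁₀[0.000688 + 0.000121] = 5.566, so f = 0.03227.
Darcy-Weisbach: ΔP = f(L/D)(ρV²/2) = 0.03227·(2070/0.34)·(895·7.831²/2) = 0.03227·6088·2.744e+04 = 5.392e+06 Pa.
Head loss h_f = ΔP/(ρg) = 5.392e+06/(895·9.81) = 614 m.

h_f ≈ 614 m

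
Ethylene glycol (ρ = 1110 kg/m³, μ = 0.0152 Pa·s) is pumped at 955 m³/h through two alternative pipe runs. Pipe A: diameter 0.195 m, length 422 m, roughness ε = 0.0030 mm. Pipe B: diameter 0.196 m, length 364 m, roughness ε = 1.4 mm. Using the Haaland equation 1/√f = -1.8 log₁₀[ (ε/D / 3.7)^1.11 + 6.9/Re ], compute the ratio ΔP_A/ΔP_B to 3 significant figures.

Pipe A: V = Q/A = 0.2653/0.02986 = 8.883 m/s; Re = 1.265e+05; ε/D = 1.54e-05; Haaland → f = 0.01705; ΔP_A = f(L/D)(ρV²/2) = 1.616e+06 Pa.
Pipe B: V = Q/A = 0.2653/0.03017 = 8.792 m/s; Re = 1.258e+05; ε/D = 0.00714; Haaland → f = 0.03455; ΔP_B = f(L/D)(ρV²/2) = 2.752e+06 Pa.
ΔP_A/ΔP_B = 1.616e+06/2.752e+06 = 0.587.

ΔP_A/ΔP_B ≈ 0.587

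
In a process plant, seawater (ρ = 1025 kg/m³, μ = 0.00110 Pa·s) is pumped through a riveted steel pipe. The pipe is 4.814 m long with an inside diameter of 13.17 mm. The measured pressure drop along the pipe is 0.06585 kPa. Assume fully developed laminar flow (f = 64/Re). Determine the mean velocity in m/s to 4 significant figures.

For laminar flow, f = 64/Re with Re = ρVD/μ, so Darcy-Weisbach reduces to ΔP = 32μLV/D². Solving for V: V = ΔP·D²/(32μL) = 65.85·(0.01317)²/(32·0.0011·4.814) = 0.0674 m/s.
Check: Re = ρVD/μ = 1025·0.0674·0.01317/0.0011 = 827.2 < 2300, so the laminar assumption holds.

V ≈ 0.06740 m/s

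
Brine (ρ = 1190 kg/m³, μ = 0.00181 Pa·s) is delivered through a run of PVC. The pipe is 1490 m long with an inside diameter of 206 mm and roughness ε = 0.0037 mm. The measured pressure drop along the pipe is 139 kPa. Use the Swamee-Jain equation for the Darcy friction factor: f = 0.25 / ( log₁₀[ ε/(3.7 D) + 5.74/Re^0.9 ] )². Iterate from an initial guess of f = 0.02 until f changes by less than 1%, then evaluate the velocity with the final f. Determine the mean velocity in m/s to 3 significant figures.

V ≈ 1.43 m/s

Rearranging Darcy-Weisbach: V = √(2·ΔP·D/(f·L·ρ)). With ε/D = 3.7e-06/0.206 = 1.8e-05, iterate starting from f = 0.02:
  f = 0.02 → V = √(2·1.39e+05·0.206/(0.02·1490·1190)) = 1.271 m/s; Re = ρVD/μ = 1.721e+05; f → 0.01615
  f = 0.01615 → V = 1.414 m/s; Re = 1.915e+05; f → 0.01582
  f = 0.01582 → V = 1.429 m/s; Re = 1.935e+05; f → 0.01579
Converged (Δf/f < 1%). With the final f = 0.01579: V = √(2·1.39e+05·0.206/(0.01579·1490·1190)) = 1.43 m/s.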